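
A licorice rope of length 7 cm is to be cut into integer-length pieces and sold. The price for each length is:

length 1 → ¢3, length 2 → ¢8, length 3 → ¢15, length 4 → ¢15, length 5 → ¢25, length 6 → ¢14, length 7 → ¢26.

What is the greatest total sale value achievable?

Build v[k] bottom-up: v[k] = max over allowed piece i of (p[i] + v[k−i]).
v[1] = 3
v[2] = max(3+3, 8+0) = 8
v[3] = max(3+8, 8+3, 15+0) = 15
v[4] = max(3+15, 8+8, 15+3, 15+0) = 18
v[5] = max(3+18, 8+15, 15+8, 15+3, 25+0) = 25
v[6] = max(3+25, 8+18, 15+15, 15+8, 25+3, 14+0) = 30
v[7] = max(3+30, 8+25, 15+18, …, 14+3, 26+0) = 33
One optimal cutting: 3 + 3 + 1 → ¢15 + ¢15 + ¢3 = ¢33.

33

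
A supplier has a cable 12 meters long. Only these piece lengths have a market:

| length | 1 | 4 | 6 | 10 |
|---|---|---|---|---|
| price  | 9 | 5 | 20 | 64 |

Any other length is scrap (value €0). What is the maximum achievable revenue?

Let f[k] be the best obtainable value from length k. For each k, try every first piece i and keep the best of price[i] + f[k−i].
f[1] = 9
f[2] = 18  (first piece 1, then f[1]=9)
f[3] = 27  (first piece 1, then f[2]=18)
f[4] = 36  (first piece 1, then f[3]=27)
f[5] = 45  (first piece 1, then f[4]=36)
f[6] = 54  (first piece 1, then f[5]=45)
f[7] = 63  (first piece 1, then f[6]=54)
f[8] = 72  (first piece 1, then f[7]=63)
f[9] = 81  (first piece 1, then f[8]=72)
f[10] = 90  (first piece 1, then f[9]=81)
f[11] = 99  (first piece 1, then f[10]=90)
f[12] = 108  (first piece 1, then f[11]=99)
One optimal cutting: 1 + 1 + 1 + 1 + 1 + 1 + 1 + 1 + 1 + 1 + 1 + 1 → €108.

108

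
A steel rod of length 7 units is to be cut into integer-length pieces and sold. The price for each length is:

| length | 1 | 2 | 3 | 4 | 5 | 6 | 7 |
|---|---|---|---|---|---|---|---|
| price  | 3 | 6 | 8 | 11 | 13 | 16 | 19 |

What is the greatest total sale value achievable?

21

Consider every possible first cut. R[k] is the best of p[i]+R[k−i] over all sellable i≤k.
R[1] = 3
R[2] = max(3+3, 6+0) = 6
R[3] = max(3+6, 6+3, 8+0) = 9
R[4] = max(3+9, 6+6, 8+3, 11+0) = 12
R[5] = max(3+12, 6+9, 8+6, 11+3, 13+0) = 15
R[6] = max(3+15, 6+12, 8+9, 11+6, 13+3, 16+0) = 18
R[7] = max(3+18, 6+15, 8+12, …, 16+3, 19+0) = 21
One optimal cutting: 1 + 1 + 1 + 1 + 1 + 1 + 1 → $3 + $3 + $3 + $3 + $3 + $3 + $3 = $21.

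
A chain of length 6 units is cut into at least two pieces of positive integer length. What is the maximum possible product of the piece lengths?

9

Let P[k] be the best product for length k (with at least one cut). For each first piece i, the rest contributes max(k−i, P[k−i]).
P[2] = 1·max(1,0) = 1·1 = 1
P[3] = 1·max(2,1) = 1·2 = 2
P[4] = 2·max(2,1) = 2·2 = 4
P[5] = 2·max(3,2) = 2·3 = 6
P[6] = 3·max(3,2) = 3·3 = 9
One optimal split: 3 + 3; product 3·3 = 9.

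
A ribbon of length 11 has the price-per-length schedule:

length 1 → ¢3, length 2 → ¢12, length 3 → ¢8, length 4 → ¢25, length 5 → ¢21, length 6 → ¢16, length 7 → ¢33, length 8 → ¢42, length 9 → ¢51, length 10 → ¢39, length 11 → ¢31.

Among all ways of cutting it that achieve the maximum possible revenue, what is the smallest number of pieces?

4

Consider every possible first cut. r[k] is the best of p[i]+r[k−i] over all sellable i≤k.
r[1] = 3
r[2] = 12
r[3] = 15  (first piece 1, then r[2]=12)
r[4] = 25
r[5] = 28  (first piece 1, then r[4]=25)
r[6] = 37  (first piece 2, then r[4]=25)
r[7] = 40  (first piece 1, then r[6]=37)
r[8] = 50  (first piece 4, then r[4]=25)
r[9] = 53  (first piece 1, then r[8]=50)
r[10] = 62  (first piece 2, then r[8]=50)
r[11] = 65  (first piece 1, then r[10]=62)
Maximum revenue is ¢65.
Now minimize piece count subject to staying optimal: for each k, pieces[k] = 1 + min over i with p[i]+r[k−i]=r[k] of pieces[k−i].
pieces[8] = 2
pieces[9] = 3
pieces[10] = 3
pieces[11] = 4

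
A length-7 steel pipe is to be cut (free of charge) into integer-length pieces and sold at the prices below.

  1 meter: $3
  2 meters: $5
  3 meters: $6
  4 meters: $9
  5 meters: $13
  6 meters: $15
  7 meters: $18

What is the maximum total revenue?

Build v[k] bottom-up: v[k] = max over allowed piece i of (p[i] + v[k−i]).
v[1] = 3
v[2] = max(3+3, 5+0) = 6
v[3] = max(3+6, 5+3, 6+0) = 9
v[4] = max(3+9, 5+6, 6+3, 9+0) = 12
v[5] = max(3+12, 5+9, 6+6, 9+3, 13+0) = 15
v[6] = max(3+15, 5+12, 6+9, 9+6, 13+3, 15+0) = 18
v[7] = max(3+18, 5+15, 6+12, …, 15+3, 18+0) = 21
One optimal cutting: 1 + 1 + 1 + 1 + 1 + 1 + 1 → $3 + $3 + $3 + $3 + $3 + $3 + $3 = $21.

21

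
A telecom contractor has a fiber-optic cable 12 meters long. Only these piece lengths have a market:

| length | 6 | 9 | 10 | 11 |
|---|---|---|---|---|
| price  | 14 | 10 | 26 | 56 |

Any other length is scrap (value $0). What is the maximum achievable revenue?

56

Consider every possible first cut. best[k] is the best of p[i]+best[k−i] over all sellable i≤k.
best[1] = 0
best[2] = 0
best[3] = 0
best[4] = 0
best[5] = 0
best[6] = 14
best[7] = 14
best[8] = 14
best[9] = 14
best[10] = 26
best[11] = 56
best[12] = 56
One optimal cutting: pieces 11 with 1 meter of scrap → $56.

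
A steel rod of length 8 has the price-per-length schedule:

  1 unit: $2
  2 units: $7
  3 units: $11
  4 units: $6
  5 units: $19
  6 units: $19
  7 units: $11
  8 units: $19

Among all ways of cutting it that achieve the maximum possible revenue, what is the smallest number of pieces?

2

Consider every possible first cut. r[k] is the best of p[i]+r[k−i] over all sellable i≤k.
r[1] = 2
r[2] = 7
r[3] = 11
r[4] = 14  (first piece 2, then r[2]=7)
r[5] = 19
r[6] = 22  (first piece 3, then r[3]=11)
r[7] = 26  (first piece 2, then r[5]=19)
r[8] = 30  (first piece 3, then r[5]=19)
Maximum revenue is $30.
Now minimize piece count subject to staying optimal: for each k, pieces[k] = 1 + min over i with p[i]+r[k−i]=r[k] of pieces[k−i].
pieces[5] = 1
pieces[6] = 2
pieces[7] = 2
pieces[8] = 2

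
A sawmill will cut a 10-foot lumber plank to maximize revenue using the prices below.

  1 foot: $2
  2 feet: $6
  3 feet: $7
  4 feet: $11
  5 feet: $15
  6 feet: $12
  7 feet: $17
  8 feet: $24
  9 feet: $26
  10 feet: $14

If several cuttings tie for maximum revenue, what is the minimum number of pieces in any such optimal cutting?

Build r[k] bottom-up: r[k] = max over allowed piece i of (p[i] + r[k−i]).
r[1] = 2
r[2] = max(2+2, 6+0) = 6
r[3] = max(2+6, 6+2, 7+0) = 8
r[4] = max(2+8, 6+6, 7+2, 11+0) = 12
r[5] = max(2+12, 6+8, 7+6, 11+2, 15+0) = 15
r[6] = max(2+15, 6+12, 7+8, 11+6, 15+2, 12+0) = 18
r[7] = max(2+18, 6+15, 7+12, …, 12+2, 17+0) = 21
r[8] = max(2+21, 6+18, 7+15, …, 17+2, 24+0) = 24
r[9] = max(2+24, 6+21, 7+18, …, 24+2, 26+0) = 27
r[10] = max(2+27, 6+24, 7+21, …, 26+2, 14+0) = 30
Maximum revenue is $30.
Now minimize piece count subject to staying optimal: for each k, pieces[k] = 1 + min over i with p[i]+r[k−i]=r[k] of pieces[k−i].
pieces[7] = 2
pieces[8] = 1
pieces[9] = 3
pieces[10] = 2

2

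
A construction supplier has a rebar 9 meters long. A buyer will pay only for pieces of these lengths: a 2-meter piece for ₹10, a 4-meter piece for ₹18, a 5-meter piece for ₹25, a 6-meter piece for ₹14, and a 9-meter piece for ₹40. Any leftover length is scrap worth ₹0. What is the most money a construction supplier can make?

45

Consider every possible first cut. r[k] is the best of p[i]+r[k−i] over all sellable i≤k.
r[1] = 0
r[2] = 10
r[3] = 10
r[4] = 20  (first piece 2, then r[2]=10)
r[5] = 25
r[6] = 30  (first piece 2, then r[4]=20)
r[7] = 35  (first piece 2, then r[5]=25)
r[8] = 40  (first piece 2, then r[6]=30)
r[9] = 45  (first piece 2, then r[7]=35)
One optimal cutting: 5 + 2 + 2 → ₹45.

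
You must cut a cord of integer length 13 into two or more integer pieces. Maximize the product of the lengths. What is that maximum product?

Let m[k] be the best product for length k (with at least one cut). For each first piece i, the rest contributes max(k−i, m[k−i]).
m[2] = 1·max(1,0) = 1·1 = 1
m[3] = 1·max(2,1) = 1·2 = 2
m[4] = 2·max(2,1) = 2·2 = 4
m[5] = 2·max(3,2) = 2·3 = 6
m[6] = 3·max(3,2) = 3·3 = 9
m[7] = 2·max(5,6) = 2·6 = 12
m[8] = 2·max(6,9) = 2·9 = 18
m[9] = 3·max(6,9) = 3·9 = 27
m[10] = 2·max(8,18) = 2·18 = 36
m[11] = 2·max(9,27) = 2·27 = 54
m[12] = 3·max(9,27) = 3·27 = 81
m[13] = 2·max(11,54) = 2·54 = 108
One optimal split: 3 + 3 + 3 + 2 + 2; product 3·3·3·2·2 = 108.

108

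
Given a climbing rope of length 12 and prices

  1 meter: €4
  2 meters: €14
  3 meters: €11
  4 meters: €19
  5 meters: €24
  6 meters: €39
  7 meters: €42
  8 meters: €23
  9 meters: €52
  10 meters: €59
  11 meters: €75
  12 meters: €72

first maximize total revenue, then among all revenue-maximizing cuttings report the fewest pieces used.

Build r[k] bottom-up: r[k] = max over allowed piece i of (p[i] + r[k−i]).
r[1] = 4
r[2] = 14
r[3] = 18  (first piece 1, then r[2]=14)
r[4] = 28  (first piece 2, then r[2]=14)
r[5] = 32  (first piece 1, then r[4]=28)
r[6] = 42  (first piece 2, then r[4]=28)
r[7] = 46  (first piece 1, then r[6]=42)
r[8] = 56  (first piece 2, then r[6]=42)
r[9] = 60  (first piece 1, then r[8]=56)
r[10] = 70  (first piece 2, then r[8]=56)
r[11] = 75
r[12] = 84  (first piece 2, then r[10]=70)
Maximum revenue is €84.
Now minimize piece count subject to staying optimal: for each k, pieces[k] = 1 + min over i with p[i]+r[k−i]=r[k] of pieces[k−i].
pieces[9] = 5
pieces[10] = 5
pieces[11] = 1
pieces[12] = 6

6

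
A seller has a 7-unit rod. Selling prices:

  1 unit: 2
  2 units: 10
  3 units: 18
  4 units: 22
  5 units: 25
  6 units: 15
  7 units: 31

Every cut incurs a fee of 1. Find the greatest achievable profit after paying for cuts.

Consider every possible first cut. r[k] is the best of p[i]+r[k−i] over all sellable i≤k, charging 1 whenever i<k.
r[1] = 2
r[2] = max(2+2-1, 10+0) = 10
r[3] = max(2+10-1, 10+2-1, 18+0) = 18
r[4] = max(2+18-1, 10+10-1, 18+2-1, 22+0) = 22
r[5] = max(2+22-1, 10+18-1, 18+10-1, 22+2-1, 25+0) = 27
r[6] = max(2+27-1, 10+22-1, 18+18-1, 22+10-1, 25+2-1, 15+0) = 35
r[7] = max(2+35-1, 10+27-1, 18+22-1, …, 15+2-1, 31+0) = 39
One optimal plan: pieces 4 + 3 (1 cut) → 40 − 1 = 39.

39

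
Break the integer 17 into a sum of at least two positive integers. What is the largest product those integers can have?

Fill P[k] for k=2..17: at each k try every first piece i and multiply by the better of (k−i) uncut or P[k−i].
P[2] = 1*max(1,0) = 1*1 = 1
P[3] = 1*max(2,1) = 1*2 = 2
P[4] = 2*max(2,1) = 2*2 = 4
P[5] = 2*max(3,2) = 2*3 = 6
P[6] = 3*max(3,2) = 3*3 = 9
P[7] = 2*max(5,6) = 2*6 = 12
P[8] = 2*max(6,9) = 2*9 = 18
P[9] = 3*max(6,9) = 3*9 = 27
P[10] = 2*max(8,18) = 2*18 = 36
P[11] = 2*max(9,27) = 2*27 = 54
P[12] = 3*max(9,27) = 3*27 = 81
P[13] = 2*max(11,54) = 2*54 = 108
P[14] = 2*max(12,81) = 2*81 = 162
P[15] = 3*max(12,81) = 3*81 = 243
P[16] = 2*max(14,162) = 2*162 = 324
P[17] = 2*max(15,243) = 2*243 = 486
One optimal split: 3 + 3 + 3 + 3 + 3 + 2; product 3*3*3*3*3*2 = 486.

486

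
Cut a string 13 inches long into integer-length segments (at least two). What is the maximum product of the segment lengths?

108

Fill f[k] for k=2..13: at each k try every first piece i and multiply by the better of (k−i) uncut or f[k−i].
Small cases: f[2]=1, f[3]=2, f[4]=4, f[5]=6, f[6]=9, f[7]=12, f[8]=18.
f[9] = max(1*18, 2*12, 3*9, …, 7*2, 8*1) = 27
f[10] = max(1*27, 2*18, 3*12, …, 8*2, 9*1) = 36
f[11] = max(1*36, 2*27, 3*18, …, 9*2, 10*1) = 54
f[12] = max(1*54, 2*36, 3*27, …, 10*2, 11*1) = 81
f[13] = max(1*81, 2*54, 3*36, …, 11*2, 12*1) = 108
One optimal split: 3 + 3 + 3 + 2 + 2; product 3*3*3*2*2 = 108.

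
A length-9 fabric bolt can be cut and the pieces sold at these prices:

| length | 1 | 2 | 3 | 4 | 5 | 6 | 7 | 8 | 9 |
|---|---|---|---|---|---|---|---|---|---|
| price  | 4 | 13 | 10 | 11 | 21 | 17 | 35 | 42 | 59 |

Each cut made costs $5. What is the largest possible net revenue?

59

Build net[k] bottom-up: net[k] = max over allowed piece i of (p[i] + net[k−i]) − 5 per cut.
net[1] = 4
net[2] = max(4+4-5, 13+0) = 13
net[3] = max(4+13-5, 13+4-5, 10+0) = 12
net[4] = max(4+12-5, 13+13-5, 10+4-5, 11+0) = 21
net[5] = max(4+21-5, 13+12-5, 10+13-5, 11+4-5, 21+0) = 21
net[6] = max(4+21-5, 13+21-5, 10+12-5, 11+13-5, 21+4-5, 17+0) = 29
net[7] = max(4+29-5, 13+21-5, 10+21-5, …, 17+4-5, 35+0) = 35
net[8] = max(4+35-5, 13+29-5, 10+21-5, …, 35+4-5, 42+0) = 42
net[9] = max(4+42-5, 13+35-5, 10+29-5, …, 42+4-5, 59+0) = 59
Best is to make no cuts and sell whole for $59.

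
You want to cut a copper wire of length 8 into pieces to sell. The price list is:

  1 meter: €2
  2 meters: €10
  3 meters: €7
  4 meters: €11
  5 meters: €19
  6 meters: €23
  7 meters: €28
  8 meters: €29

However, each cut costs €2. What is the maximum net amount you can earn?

Consider every possible first cut. net[k] is the best of p[i]+net[k−i] over all sellable i≤k, charging 2 whenever i<k.
net[1] = 2
net[2] = max(2+2-2, 10+0) = 10
net[3] = max(2+10-2, 10+2-2, 7+0) = 10
net[4] = max(2+10-2, 10+10-2, 7+2-2, 11+0) = 18
net[5] = max(2+18-2, 10+10-2, 7+10-2, 11+2-2, 19+0) = 19
net[6] = max(2+19-2, 10+18-2, 7+10-2, 11+10-2, 19+2-2, 23+0) = 26
net[7] = max(2+26-2, 10+19-2, 7+18-2, …, 23+2-2, 28+0) = 28
net[8] = max(2+28-2, 10+26-2, 7+19-2, …, 28+2-2, 29+0) = 34
One optimal plan: pieces 2 + 2 + 2 + 2 (3 cuts) → €40 − €6 = €34.

34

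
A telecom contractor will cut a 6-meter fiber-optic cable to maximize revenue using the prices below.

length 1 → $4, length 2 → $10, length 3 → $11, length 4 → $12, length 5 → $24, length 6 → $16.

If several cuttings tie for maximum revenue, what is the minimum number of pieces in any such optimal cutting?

3

Build r[k] bottom-up: r[k] = max over allowed piece i of (p[i] + r[k−i]).
r[1] = 4
r[2] = max(4+4, 10+0) = 10
r[3] = max(4+10, 10+4, 11+0) = 14
r[4] = max(4+14, 10+10, 11+4, 12+0) = 20
r[5] = max(4+20, 10+14, 11+10, 12+4, 24+0) = 24
r[6] = max(4+24, 10+20, 11+14, 12+10, 24+4, 16+0) = 30
Maximum revenue is $30.
Now minimize piece count subject to staying optimal: for each k, pieces[k] = 1 + min over i with p[i]+r[k−i]=r[k] of pieces[k−i].
pieces[3] = 2
pieces[4] = 2
pieces[5] = 1
pieces[6] = 3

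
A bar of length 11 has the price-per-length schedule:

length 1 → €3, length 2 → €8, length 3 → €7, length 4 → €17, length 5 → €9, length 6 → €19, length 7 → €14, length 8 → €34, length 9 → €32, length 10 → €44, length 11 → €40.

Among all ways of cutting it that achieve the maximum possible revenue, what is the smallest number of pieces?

2

Let r[k] be the best obtainable value from length k. For each k, try every first piece i and keep the best of price[i] + r[k−i].
r[1] = 3
r[2] = max(3+3, 8+0) = 8
r[3] = max(3+8, 8+3, 7+0) = 11
r[4] = max(3+11, 8+8, 7+3, 17+0) = 17
r[5] = max(3+17, 8+11, 7+8, 17+3, 9+0) = 20
r[6] = max(3+20, 8+17, 7+11, 17+8, 9+3, 19+0) = 25
r[7] = max(3+25, 8+20, 7+17, …, 19+3, 14+0) = 28
r[8] = max(3+28, 8+25, 7+20, …, 14+3, 34+0) = 34
r[9] = max(3+34, 8+28, 7+25, …, 34+3, 32+0) = 37
r[10] = max(3+37, 8+34, 7+28, …, 32+3, 44+0) = 44
r[11] = max(3+44, 8+37, 7+34, …, 44+3, 40+0) = 47
Maximum revenue is €47.
Now minimize piece count subject to staying optimal: for each k, pieces[k] = 1 + min over i with p[i]+r[k−i]=r[k] of pieces[k−i].
pieces[8] = 1
pieces[9] = 2
pieces[10] = 1
pieces[11] = 2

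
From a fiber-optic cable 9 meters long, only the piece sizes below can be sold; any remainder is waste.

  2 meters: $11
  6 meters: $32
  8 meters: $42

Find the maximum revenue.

Consider every possible first cut. best[k] is the best of p[i]+best[k−i] over all sellable i≤k.
best[1] = 0
best[2] = 11
best[3] = 11
best[4] = 22  (first piece 2, then best[2]=11)
best[5] = 22
best[6] = max(11+22, 32+0) = 33
best[7] = max(11+22, 32+0) = 33
best[8] = max(11+33, 32+11, 42+0) = 44
best[9] = max(11+33, 32+11, 42+0) = 44
One optimal cutting: pieces 2 + 2 + 2 + 2 with 1 meter of scrap → $44.

44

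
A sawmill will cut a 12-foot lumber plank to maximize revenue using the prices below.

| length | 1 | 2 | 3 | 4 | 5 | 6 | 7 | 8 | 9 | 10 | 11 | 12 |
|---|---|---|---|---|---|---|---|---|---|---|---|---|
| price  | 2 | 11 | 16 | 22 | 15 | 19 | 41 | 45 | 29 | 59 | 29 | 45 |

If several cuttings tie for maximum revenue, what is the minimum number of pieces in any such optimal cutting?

Consider every possible first cut. r[k] is the best of p[i]+r[k−i] over all sellable i≤k.
r[1] = 2
r[2] = 11
r[3] = 16
r[4] = 22  (first piece 2, then r[2]=11)
r[5] = 27  (first piece 2, then r[3]=16)
r[6] = 33  (first piece 2, then r[4]=22)
r[7] = 41
r[8] = 45
r[9] = 52  (first piece 2, then r[7]=41)
r[10] = 59
r[11] = 63  (first piece 2, then r[9]=52)
r[12] = 70  (first piece 2, then r[10]=59)
Maximum revenue is $70.
Now minimize piece count subject to staying optimal: for each k, pieces[k] = 1 + min over i with p[i]+r[k−i]=r[k] of pieces[k−i].
pieces[9] = 2
pieces[10] = 1
pieces[11] = 2
pieces[12] = 2

2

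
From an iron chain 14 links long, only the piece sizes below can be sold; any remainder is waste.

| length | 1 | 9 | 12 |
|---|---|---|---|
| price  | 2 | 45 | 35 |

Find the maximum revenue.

Build f[k] bottom-up: f[k] = max over allowed piece i of (p[i] + f[k−i]).
f[1] = 2
f[2] = 4  (first piece 1, then f[1]=2)
f[3] = 6  (first piece 1, then f[2]=4)
f[4] = 8  (first piece 1, then f[3]=6)
f[5] = 10  (first piece 1, then f[4]=8)
f[6] = 12  (first piece 1, then f[5]=10)
f[7] = 14  (first piece 1, then f[6]=12)
f[8] = 16  (first piece 1, then f[7]=14)
f[9] = max(2+16, 45+0) = 45
f[10] = max(2+45, 45+2) = 47
f[11] = max(2+47, 45+4) = 49
f[12] = max(2+49, 45+6, 35+0) = 51
f[13] = max(2+51, 45+8, 35+2) = 53
f[14] = max(2+53, 45+10, 35+4) = 55
One optimal cutting: 9 + 1 + 1 + 1 + 1 + 1 → $55.

55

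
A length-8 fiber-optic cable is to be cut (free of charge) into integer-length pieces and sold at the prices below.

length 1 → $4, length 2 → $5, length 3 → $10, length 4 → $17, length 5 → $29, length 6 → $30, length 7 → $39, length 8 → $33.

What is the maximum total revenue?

43

Let v[k] be the best obtainable value from length k. For each k, try every first piece i and keep the best of price[i] + v[k−i].
v[1] = 4
v[2] = max(4+4, 5+0) = 8
v[3] = max(4+8, 5+4, 10+0) = 12
v[4] = max(4+12, 5+8, 10+4, 17+0) = 17
v[5] = max(4+17, 5+12, 10+8, 17+4, 29+0) = 29
v[6] = max(4+29, 5+17, 10+12, 17+8, 29+4, 30+0) = 33
v[7] = max(4+33, 5+29, 10+17, …, 30+4, 39+0) = 39
v[8] = max(4+39, 5+33, 10+29, …, 39+4, 33+0) = 43
One optimal cutting: 7 + 1 → $39 + $4 = $43.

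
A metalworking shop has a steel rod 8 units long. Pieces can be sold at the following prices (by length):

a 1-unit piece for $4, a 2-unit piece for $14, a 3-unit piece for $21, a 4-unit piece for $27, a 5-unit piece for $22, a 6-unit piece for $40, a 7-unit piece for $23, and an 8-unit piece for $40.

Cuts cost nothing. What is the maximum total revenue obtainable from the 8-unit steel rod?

Consider every possible first cut. v[k] is the best of p[i]+v[k−i] over all sellable i≤k.
v[1] = 4
v[2] = max(4+4, 14+0) = 14
v[3] = max(4+14, 14+4, 21+0) = 21
v[4] = max(4+21, 14+14, 21+4, 27+0) = 28
v[5] = max(4+28, 14+21, 21+14, 27+4, 22+0) = 35
v[6] = max(4+35, 14+28, 21+21, 27+14, 22+4, 40+0) = 42
v[7] = max(4+42, 14+35, 21+28, …, 40+4, 23+0) = 49
v[8] = max(4+49, 14+42, 21+35, …, 23+4, 40+0) = 56
One optimal cutting: 2 + 2 + 2 + 2 → $14 + $14 + $14 + $14 = $56.

56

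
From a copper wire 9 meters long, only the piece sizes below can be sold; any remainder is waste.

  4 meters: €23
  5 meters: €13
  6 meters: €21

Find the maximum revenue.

46

Build f[k] bottom-up: f[k] = max over allowed piece i of (p[i] + f[k−i]).
f[1] = 0
f[2] = 0
f[3] = 0
f[4] = 23
f[5] = 23
f[6] = 23
f[7] = 23
f[8] = 46  (first piece 4, then f[4]=23)
f[9] = 46
One optimal cutting: pieces 4 + 4 with 1 meter of scrap → €46.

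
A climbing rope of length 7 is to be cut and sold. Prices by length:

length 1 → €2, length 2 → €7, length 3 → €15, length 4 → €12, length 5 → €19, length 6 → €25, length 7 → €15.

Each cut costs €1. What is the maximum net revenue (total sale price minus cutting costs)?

30

Build net[k] bottom-up: net[k] = max over allowed piece i of (p[i] + net[k−i]) − 1 per cut.
net[1] = 2
net[2] = 7
net[3] = 15
net[4] = 16  (first piece 1, then net[3]=15)
net[5] = 21  (first piece 2, then net[3]=15)
net[6] = 29  (first piece 3, then net[3]=15)
net[7] = 30  (first piece 1, then net[6]=29)
One optimal plan: pieces 3 + 3 + 1 (2 cuts) → €32 − €2 = €30.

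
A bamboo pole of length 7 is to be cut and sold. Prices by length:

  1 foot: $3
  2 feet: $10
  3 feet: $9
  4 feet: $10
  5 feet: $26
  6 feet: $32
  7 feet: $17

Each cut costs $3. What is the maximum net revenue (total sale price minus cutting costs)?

33

Let net[k] be the best obtainable value from length k. For each k, try every first piece i and keep the best of price[i] + net[k−i] minus the 3 cut fee when i<k.
net[1] = 3
net[2] = 10
net[3] = 10  (first piece 1, then net[2]=10)
net[4] = 17  (first piece 2, then net[2]=10)
net[5] = 26
net[6] = 32
net[7] = 33  (first piece 2, then net[5]=26)
One optimal plan: pieces 5 + 2 (1 cut) → $36 − $3 = $33.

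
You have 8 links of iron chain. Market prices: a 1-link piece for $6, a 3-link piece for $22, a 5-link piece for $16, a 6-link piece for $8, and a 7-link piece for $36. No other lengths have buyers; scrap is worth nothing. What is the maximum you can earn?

Build best[k] bottom-up: best[k] = max over allowed piece i of (p[i] + best[k−i]).
best[1] = 6
best[2] = 12  (first piece 1, then best[1]=6)
best[3] = 22
best[4] = 28  (first piece 1, then best[3]=22)
best[5] = 34  (first piece 1, then best[4]=28)
best[6] = 44  (first piece 3, then best[3]=22)
best[7] = 50  (first piece 1, then best[6]=44)
best[8] = 56  (first piece 1, then best[7]=50)
One optimal cutting: 3 + 3 + 1 + 1 → $56.

56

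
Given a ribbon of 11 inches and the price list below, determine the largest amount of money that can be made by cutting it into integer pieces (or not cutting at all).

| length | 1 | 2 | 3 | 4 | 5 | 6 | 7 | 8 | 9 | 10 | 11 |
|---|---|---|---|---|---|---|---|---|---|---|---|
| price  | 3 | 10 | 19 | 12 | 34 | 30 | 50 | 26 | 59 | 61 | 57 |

72

Build R[k] bottom-up: R[k] = max over allowed piece i of (p[i] + R[k−i]).
R[1] = 3
R[2] = max(3+3, 10+0) = 10
R[3] = max(3+10, 10+3, 19+0) = 19
R[4] = max(3+19, 10+10, 19+3, 12+0) = 22
R[5] = max(3+22, 10+19, 19+10, 12+3, 34+0) = 34
R[6] = max(3+34, 10+22, 19+19, 12+10, 34+3, 30+0) = 38
R[7] = max(3+38, 10+34, 19+22, …, 30+3, 50+0) = 50
R[8] = max(3+50, 10+38, 19+34, …, 50+3, 26+0) = 53
R[9] = max(3+53, 10+50, 19+38, …, 26+3, 59+0) = 60
R[10] = max(3+60, 10+53, 19+50, …, 59+3, 61+0) = 69
R[11] = max(3+69, 10+60, 19+53, …, 61+3, 57+0) = 72
One optimal cutting: 7 + 3 + 1 → ¢50 + ¢19 + ¢3 = ¢72.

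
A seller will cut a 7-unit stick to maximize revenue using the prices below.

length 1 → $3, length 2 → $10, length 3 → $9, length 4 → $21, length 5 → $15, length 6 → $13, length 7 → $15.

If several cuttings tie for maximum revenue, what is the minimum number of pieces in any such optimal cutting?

Consider every possible first cut. r[k] is the best of p[i]+r[k−i] over all sellable i≤k.
r[1] = 3
r[2] = max(3+3, 10+0) = 10
r[3] = max(3+10, 10+3, 9+0) = 13
r[4] = max(3+13, 10+10, 9+3, 21+0) = 21
r[5] = max(3+21, 10+13, 9+10, 21+3, 15+0) = 24
r[6] = max(3+24, 10+21, 9+13, 21+10, 15+3, 13+0) = 31
r[7] = max(3+31, 10+24, 9+21, …, 13+3, 15+0) = 34
Maximum revenue is $34.
Now minimize piece count subject to staying optimal: for each k, pieces[k] = 1 + min over i with p[i]+r[k−i]=r[k] of pieces[k−i].
pieces[4] = 1
pieces[5] = 2
pieces[6] = 2
pieces[7] = 3

3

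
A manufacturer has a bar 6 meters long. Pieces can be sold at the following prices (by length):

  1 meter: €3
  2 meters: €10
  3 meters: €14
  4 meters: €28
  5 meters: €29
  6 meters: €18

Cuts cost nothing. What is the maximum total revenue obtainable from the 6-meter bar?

Let R[k] be the best obtainable value from length k. For each k, try every first piece i and keep the best of price[i] + R[k−i].
R[1] = 3
R[2] = 10
R[3] = 14
R[4] = 28
R[5] = 31  (first piece 1, then R[4]=28)
R[6] = 38  (first piece 2, then R[4]=28)
One optimal cutting: 4 + 2 → €28 + €10 = €38.

38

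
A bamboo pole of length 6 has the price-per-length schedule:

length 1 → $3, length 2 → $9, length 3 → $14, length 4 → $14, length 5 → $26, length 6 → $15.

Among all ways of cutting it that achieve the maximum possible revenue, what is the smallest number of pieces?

2

Build r[k] bottom-up: r[k] = max over allowed piece i of (p[i] + r[k−i]).
r[1] = 3
r[2] = max(3+3, 9+0) = 9
r[3] = max(3+9, 9+3, 14+0) = 14
r[4] = max(3+14, 9+9, 14+3, 14+0) = 18
r[5] = max(3+18, 9+14, 14+9, 14+3, 26+0) = 26
r[6] = max(3+26, 9+18, 14+14, 14+9, 26+3, 15+0) = 29
Maximum revenue is $29.
Now minimize piece count subject to staying optimal: for each k, pieces[k] = 1 + min over i with p[i]+r[k−i]=r[k] of pieces[k−i].
pieces[3] = 1
pieces[4] = 2
pieces[5] = 1
pieces[6] = 2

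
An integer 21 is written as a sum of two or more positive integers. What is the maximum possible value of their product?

2187

Fill f[k] for k=2..21: at each k try every first piece i and multiply by the better of (k−i) uncut or f[k−i].
f[2] = 1×max(1,0) = 1×1 = 1
f[3] = 1×max(2,1) = 1×2 = 2
f[4] = 2×max(2,1) = 2×2 = 4
f[5] = 2×max(3,2) = 2×3 = 6
f[6] = 3×max(3,2) = 3×3 = 9
f[7] = 2×max(5,6) = 2×6 = 12
f[8] = 2×max(6,9) = 2×9 = 18
f[9] = 3×max(6,9) = 3×9 = 27
f[10] = 2×max(8,18) = 2×18 = 36
f[11] = 2×max(9,27) = 2×27 = 54
f[12] = 3×max(9,27) = 3×27 = 81
f[13] = 2×max(11,54) = 2×54 = 108
f[14] = 2×max(12,81) = 2×81 = 162
f[15] = 3×max(12,81) = 3×81 = 243
f[16] = 2×max(14,162) = 2×162 = 324
f[17] = 2×max(15,243) = 2×243 = 486
f[18] = 3×max(15,243) = 3×243 = 729
f[19] = 2×max(17,486) = 2×486 = 972
f[20] = 2×max(18,729) = 2×729 = 1458
f[21] = 3×max(18,729) = 3×729 = 2187
One optimal split: 3 + 3 + 3 + 3 + 3 + 3 + 3; product 3×3×3×3×3×3×3 = 2187.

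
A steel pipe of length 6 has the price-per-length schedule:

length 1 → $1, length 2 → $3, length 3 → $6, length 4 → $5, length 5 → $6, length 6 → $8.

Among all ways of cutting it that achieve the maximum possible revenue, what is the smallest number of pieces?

2

Let r[k] be the best obtainable value from length k. For each k, try every first piece i and keep the best of price[i] + r[k−i].
r[1] = 1
r[2] = max(1+1, 3+0) = 3
r[3] = max(1+3, 3+1, 6+0) = 6
r[4] = max(1+6, 3+3, 6+1, 5+0) = 7
r[5] = max(1+7, 3+6, 6+3, 5+1, 6+0) = 9
r[6] = max(1+9, 3+7, 6+6, 5+3, 6+1, 8+0) = 12
Maximum revenue is $12.
Now minimize piece count subject to staying optimal: for each k, pieces[k] = 1 + min over i with p[i]+r[k−i]=r[k] of pieces[k−i].
pieces[3] = 1
pieces[4] = 2
pieces[5] = 2
pieces[6] = 2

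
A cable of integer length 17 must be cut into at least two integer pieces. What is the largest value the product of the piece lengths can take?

Define m[k] = max over 1≤i<k of i · max(k−i, m[k−i]); the inner max lets the remainder stay uncut if that's better.
m[2] = 1·max(1,0) = 1·1 = 1
m[3] = max(1·2, 2·1) = 2
m[4] = max(1·3, 2·2, 3·1) = 4
m[5] = max(1·4, 2·3, 3·2, 4·1) = 6
m[6] = max(1·6, 2·4, 3·3, 4·2, 5·1) = 9
m[7] = max(1·9, 2·6, 3·4, 4·3, 5·2, 6·1) = 12
m[8] = max(1·12, 2·9, 3·6, …, 6·2, 7·1) = 18
m[9] = max(1·18, 2·12, 3·9, …, 7·2, 8·1) = 27
m[10] = max(1·27, 2·18, 3·12, …, 8·2, 9·1) = 36
m[11] = max(1·36, 2·27, 3·18, …, 9·2, 10·1) = 54
m[12] = max(1·54, 2·36, 3·27, …, 10·2, 11·1) = 81
m[13] = max(1·81, 2·54, 3·36, …, 11·2, 12·1) = 108
m[14] = max(1·108, 2·81, 3·54, …, 12·2, 13·1) = 162
m[15] = max(1·162, 2·108, 3·81, …, 13·2, 14·1) = 243
m[16] = max(1·243, 2·162, 3·108, …, 14·2, 15·1) = 324
m[17] = max(1·324, 2·243, 3·162, …, 15·2, 16·1) = 486
One optimal split: 3 + 3 + 3 + 3 + 3 + 2; product 3·3·3·3·3·2 = 486.

486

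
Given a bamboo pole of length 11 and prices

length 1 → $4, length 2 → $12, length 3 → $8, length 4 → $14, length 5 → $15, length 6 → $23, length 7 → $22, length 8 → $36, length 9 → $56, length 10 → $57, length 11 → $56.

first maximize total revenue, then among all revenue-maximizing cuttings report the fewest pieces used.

Build r[k] bottom-up: r[k] = max over allowed piece i of (p[i] + r[k−i]).
r[1] = 4
r[2] = max(4+4, 12+0) = 12
r[3] = max(4+12, 12+4, 8+0) = 16
r[4] = max(4+16, 12+12, 8+4, 14+0) = 24
r[5] = max(4+24, 12+16, 8+12, 14+4, 15+0) = 28
r[6] = max(4+28, 12+24, 8+16, 14+12, 15+4, 23+0) = 36
r[7] = max(4+36, 12+28, 8+24, …, 23+4, 22+0) = 40
r[8] = max(4+40, 12+36, 8+28, …, 22+4, 36+0) = 48
r[9] = max(4+48, 12+40, 8+36, …, 36+4, 56+0) = 56
r[10] = max(4+56, 12+48, 8+40, …, 56+4, 57+0) = 60
r[11] = max(4+60, 12+56, 8+48, …, 57+4, 56+0) = 68
Maximum revenue is $68.
Now minimize piece count subject to staying optimal: for each k, pieces[k] = 1 + min over i with p[i]+r[k−i]=r[k] of pieces[k−i].
pieces[8] = 4
pieces[9] = 1
pieces[10] = 2
pieces[11] = 2

2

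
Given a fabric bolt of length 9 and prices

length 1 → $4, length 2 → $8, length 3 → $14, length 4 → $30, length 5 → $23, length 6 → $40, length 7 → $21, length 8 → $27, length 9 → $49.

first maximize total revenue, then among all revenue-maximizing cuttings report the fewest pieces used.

Let r[k] be the best obtainable value from length k. For each k, try every first piece i and keep the best of price[i] + r[k−i].
r[1] = 4
r[2] = 8  (first piece 1, then r[1]=4)
r[3] = 14
r[4] = 30
r[5] = 34  (first piece 1, then r[4]=30)
r[6] = 40
r[7] = 44  (first piece 1, then r[6]=40)
r[8] = 60  (first piece 4, then r[4]=30)
r[9] = 64  (first piece 1, then r[8]=60)
Maximum revenue is $64.
Now minimize piece count subject to staying optimal: for each k, pieces[k] = 1 + min over i with p[i]+r[k−i]=r[k] of pieces[k−i].
pieces[6] = 1
pieces[7] = 2
pieces[8] = 2
pieces[9] = 3

3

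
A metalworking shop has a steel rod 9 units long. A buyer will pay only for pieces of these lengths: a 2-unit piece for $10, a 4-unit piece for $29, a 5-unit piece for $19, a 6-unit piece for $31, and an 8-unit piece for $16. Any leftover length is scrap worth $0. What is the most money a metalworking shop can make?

Consider every possible first cut. f[k] is the best of p[i]+f[k−i] over all sellable i≤k.
f[1] = 0
f[2] = 10
f[3] = 10
f[4] = max(10+10, 29+0) = 29
f[5] = max(10+10, 29+0, 19+0) = 29
f[6] = max(10+29, 29+10, 19+0, 31+0) = 39
f[7] = max(10+29, 29+10, 19+10, 31+0) = 39
f[8] = max(10+39, 29+29, 19+10, 31+10, 16+0) = 58
f[9] = max(10+39, 29+29, 19+29, 31+10, 16+0) = 58
One optimal cutting: pieces 4 + 4 with 1 unit of scrap → $58.

58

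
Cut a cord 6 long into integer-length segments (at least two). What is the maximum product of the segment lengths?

Define g[k] = max over 1≤i<k of i · max(k−i, g[k−i]); the inner max lets the remainder stay uncut if that's better.
g[2] = 1*max(1,0) = 1*1 = 1
g[3] = max(1*2, 2*1) = 2
g[4] = max(1*3, 2*2, 3*1) = 4
g[5] = max(1*4, 2*3, 3*2, 4*1) = 6
g[6] = max(1*6, 2*4, 3*3, 4*2, 5*1) = 9
One optimal split: 3 + 3; product 3*3 = 9.

9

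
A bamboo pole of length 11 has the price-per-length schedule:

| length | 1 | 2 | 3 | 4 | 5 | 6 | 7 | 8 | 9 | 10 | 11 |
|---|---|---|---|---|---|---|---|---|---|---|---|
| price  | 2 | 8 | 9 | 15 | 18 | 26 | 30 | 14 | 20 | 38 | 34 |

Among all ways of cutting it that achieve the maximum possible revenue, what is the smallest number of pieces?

Consider every possible first cut. r[k] is the best of p[i]+r[k−i] over all sellable i≤k.
r[1] = 2
r[2] = max(2+2, 8+0) = 8
r[3] = max(2+8, 8+2, 9+0) = 10
r[4] = max(2+10, 8+8, 9+2, 15+0) = 16
r[5] = max(2+16, 8+10, 9+8, 15+2, 18+0) = 18
r[6] = max(2+18, 8+16, 9+10, 15+8, 18+2, 26+0) = 26
r[7] = max(2+26, 8+18, 9+16, …, 26+2, 30+0) = 30
r[8] = max(2+30, 8+26, 9+18, …, 30+2, 14+0) = 34
r[9] = max(2+34, 8+30, 9+26, …, 14+2, 20+0) = 38
r[10] = max(2+38, 8+34, 9+30, …, 20+2, 38+0) = 42
r[11] = max(2+42, 8+38, 9+34, …, 38+2, 34+0) = 46
Maximum revenue is $46.
Now minimize piece count subject to staying optimal: for each k, pieces[k] = 1 + min over i with p[i]+r[k−i]=r[k] of pieces[k−i].
pieces[8] = 2
pieces[9] = 2
pieces[10] = 3
pieces[11] = 3

3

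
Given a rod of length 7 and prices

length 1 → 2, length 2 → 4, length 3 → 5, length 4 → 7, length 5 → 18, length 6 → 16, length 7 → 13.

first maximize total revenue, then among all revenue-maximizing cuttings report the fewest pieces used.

2

Consider every possible first cut. r[k] is the best of p[i]+r[k−i] over all sellable i≤k.
r[1] = 2
r[2] = max(2+2, 4+0) = 4
r[3] = max(2+4, 4+2, 5+0) = 6
r[4] = max(2+6, 4+4, 5+2, 7+0) = 8
r[5] = max(2+8, 4+6, 5+4, 7+2, 18+0) = 18
r[6] = max(2+18, 4+8, 5+6, 7+4, 18+2, 16+0) = 20
r[7] = max(2+20, 4+18, 5+8, …, 16+2, 13+0) = 22
Maximum revenue is 22.
Now minimize piece count subject to staying optimal: for each k, pieces[k] = 1 + min over i with p[i]+r[k−i]=r[k] of pieces[k−i].
pieces[4] = 2
pieces[5] = 1
pieces[6] = 2
pieces[7] = 2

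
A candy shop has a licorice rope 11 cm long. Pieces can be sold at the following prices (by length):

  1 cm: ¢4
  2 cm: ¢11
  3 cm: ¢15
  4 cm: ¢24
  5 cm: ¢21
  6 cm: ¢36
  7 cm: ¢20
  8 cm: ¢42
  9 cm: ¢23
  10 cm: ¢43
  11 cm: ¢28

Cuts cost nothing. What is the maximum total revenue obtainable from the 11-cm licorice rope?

64

Let best[k] be the best obtainable value from length k. For each k, try every first piece i and keep the best of price[i] + best[k−i].
best[1] = 4
best[2] = 11
best[3] = 15  (first piece 1, then best[2]=11)
best[4] = 24
best[5] = 28  (first piece 1, then best[4]=24)
best[6] = 36
best[7] = 40  (first piece 1, then best[6]=36)
best[8] = 48  (first piece 4, then best[4]=24)
best[9] = 52  (first piece 1, then best[8]=48)
best[10] = 60  (first piece 4, then best[6]=36)
best[11] = 64  (first piece 1, then best[10]=60)
One optimal cutting: 6 + 4 + 1 → ¢36 + ¢24 + ¢4 = ¢64.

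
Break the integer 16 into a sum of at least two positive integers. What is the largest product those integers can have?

324

Let g[k] be the best product for length k (with at least one cut). For each first piece i, the rest contributes max(k−i, g[k−i]).
g[2] = 1×max(1,0) = 1×1 = 1
g[3] = max(1×2, 2×1) = 2
g[4] = max(1×3, 2×2, 3×1) = 4
g[5] = max(1×4, 2×3, 3×2, 4×1) = 6
g[6] = max(1×6, 2×4, 3×3, 4×2, 5×1) = 9
g[7] = max(1×9, 2×6, 3×4, 4×3, 5×2, 6×1) = 12
g[8] = max(1×12, 2×9, 3×6, …, 6×2, 7×1) = 18
g[9] = max(1×18, 2×12, 3×9, …, 7×2, 8×1) = 27
g[10] = max(1×27, 2×18, 3×12, …, 8×2, 9×1) = 36
g[11] = max(1×36, 2×27, 3×18, …, 9×2, 10×1) = 54
g[12] = max(1×54, 2×36, 3×27, …, 10×2, 11×1) = 81
g[13] = max(1×81, 2×54, 3×36, …, 11×2, 12×1) = 108
g[14] = max(1×108, 2×81, 3×54, …, 12×2, 13×1) = 162
g[15] = max(1×162, 2×108, 3×81, …, 13×2, 14×1) = 243
g[16] = max(1×243, 2×162, 3×108, …, 14×2, 15×1) = 324
One optimal split: 3 + 3 + 3 + 3 + 2 + 2; product 3×3×3×3×2×2 = 324.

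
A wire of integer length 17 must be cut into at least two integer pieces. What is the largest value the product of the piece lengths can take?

Fill g[k] for k=2..17: at each k try every first piece i and multiply by the better of (k−i) uncut or g[k−i].
Small cases: g[2]=1, g[3]=2, g[4]=4, g[5]=6, g[6]=9, g[7]=12, g[8]=18, g[9]=27.
g[10] = 2·max(8,18) = 2·18 = 36
g[11] = 2·max(9,27) = 2·27 = 54
g[12] = 3·max(9,27) = 3·27 = 81
g[13] = 2·max(11,54) = 2·54 = 108
g[14] = 2·max(12,81) = 2·81 = 162
g[15] = 3·max(12,81) = 3·81 = 243
g[16] = 2·max(14,162) = 2·162 = 324
g[17] = 2·max(15,243) = 2·243 = 486
One optimal split: 3 + 3 + 3 + 3 + 3 + 2; product 3·3·3·3·3·2 = 486.

486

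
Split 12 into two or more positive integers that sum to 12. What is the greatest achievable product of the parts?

Define g[k] = max over 1≤i<k of i · max(k−i, g[k−i]); the inner max lets the remainder stay uncut if that's better.
Small cases: g[2]=1, g[3]=2, g[4]=4.
g[5] = 2·max(3,2) = 2·3 = 6
g[6] = 3·max(3,2) = 3·3 = 9
g[7] = 2·max(5,6) = 2·6 = 12
g[8] = 2·max(6,9) = 2·9 = 18
g[9] = 3·max(6,9) = 3·9 = 27
g[10] = 2·max(8,18) = 2·18 = 36
g[11] = 2·max(9,27) = 2·27 = 54
g[12] = 3·max(9,27) = 3·27 = 81
One optimal split: 3 + 3 + 3 + 3; product 3·3·3·3 = 81.

81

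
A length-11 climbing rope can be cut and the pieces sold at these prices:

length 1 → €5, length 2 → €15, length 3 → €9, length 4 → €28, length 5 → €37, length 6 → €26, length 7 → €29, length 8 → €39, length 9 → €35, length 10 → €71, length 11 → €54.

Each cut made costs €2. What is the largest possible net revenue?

76

Let net[k] be the best obtainable value from length k. For each k, try every first piece i and keep the best of price[i] + net[k−i] minus the 2 cut fee when i<k.
net[1] = 5
net[2] = max(5+5-2, 15+0) = 15
net[3] = max(5+15-2, 15+5-2, 9+0) = 18
net[4] = max(5+18-2, 15+15-2, 9+5-2, 28+0) = 28
net[5] = max(5+28-2, 15+18-2, 9+15-2, 28+5-2, 37+0) = 37
net[6] = max(5+37-2, 15+28-2, 9+18-2, 28+15-2, 37+5-2, 26+0) = 41
net[7] = max(5+41-2, 15+37-2, 9+28-2, …, 26+5-2, 29+0) = 50
net[8] = max(5+50-2, 15+41-2, 9+37-2, …, 29+5-2, 39+0) = 54
net[9] = max(5+54-2, 15+50-2, 9+41-2, …, 39+5-2, 35+0) = 63
net[10] = max(5+63-2, 15+54-2, 9+50-2, …, 35+5-2, 71+0) = 72
net[11] = max(5+72-2, 15+63-2, 9+54-2, …, 71+5-2, 54+0) = 76
One optimal plan: pieces 5 + 2 + 2 + 2 (3 cuts) → €82 − €6 = €76.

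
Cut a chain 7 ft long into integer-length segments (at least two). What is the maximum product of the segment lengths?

Define P[k] = max over 1≤i<k of i · max(k−i, P[k−i]); the inner max lets the remainder stay uncut if that's better.
P[2] = 1×max(1,0) = 1×1 = 1
P[3] = max(1×2, 2×1) = 2
P[4] = max(1×3, 2×2, 3×1) = 4
P[5] = max(1×4, 2×3, 3×2, 4×1) = 6
P[6] = max(1×6, 2×4, 3×3, 4×2, 5×1) = 9
P[7] = max(1×9, 2×6, 3×4, 4×3, 5×2, 6×1) = 12
One optimal split: 3 + 2 + 2; product 3×2×2 = 12.

12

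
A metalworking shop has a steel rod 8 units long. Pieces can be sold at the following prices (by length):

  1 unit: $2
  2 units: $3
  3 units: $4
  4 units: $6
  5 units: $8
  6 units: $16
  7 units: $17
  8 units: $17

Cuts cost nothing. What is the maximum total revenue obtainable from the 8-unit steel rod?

20

Build r[k] bottom-up: r[k] = max over allowed piece i of (p[i] + r[k−i]).
r[1] = 2
r[2] = max(2+2, 3+0) = 4
r[3] = max(2+4, 3+2, 4+0) = 6
r[4] = max(2+6, 3+4, 4+2, 6+0) = 8
r[5] = max(2+8, 3+6, 4+4, 6+2, 8+0) = 10
r[6] = max(2+10, 3+8, 4+6, 6+4, 8+2, 16+0) = 16
r[7] = max(2+16, 3+10, 4+8, …, 16+2, 17+0) = 18
r[8] = max(2+18, 3+16, 4+10, …, 17+2, 17+0) = 20
One optimal cutting: 6 + 1 + 1 → $16 + $2 + $2 = $20.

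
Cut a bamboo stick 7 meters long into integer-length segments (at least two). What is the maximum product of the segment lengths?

Let P[k] be the best product for length k (with at least one cut). For each first piece i, the rest contributes max(k−i, P[k−i]).
P[2] = 1·max(1,0) = 1·1 = 1
P[3] = 1·max(2,1) = 1·2 = 2
P[4] = 2·max(2,1) = 2·2 = 4
P[5] = 2·max(3,2) = 2·3 = 6
P[6] = 3·max(3,2) = 3·3 = 9
P[7] = 2·max(5,6) = 2·6 = 12
One optimal split: 3 + 2 + 2; product 3·2·2 = 12.

12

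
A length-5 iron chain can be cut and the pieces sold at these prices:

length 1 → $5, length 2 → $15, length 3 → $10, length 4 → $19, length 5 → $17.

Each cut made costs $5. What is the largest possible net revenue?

Let net[k] be the best obtainable value from length k. For each k, try every first piece i and keep the best of price[i] + net[k−i] minus the 5 cut fee when i<k.
net[1] = 5
net[2] = max(5+5-5, 15+0) = 15
net[3] = max(5+15-5, 15+5-5, 10+0) = 15
net[4] = max(5+15-5, 15+15-5, 10+5-5, 19+0) = 25
net[5] = max(5+25-5, 15+15-5, 10+15-5, 19+5-5, 17+0) = 25
One optimal plan: pieces 2 + 2 + 1 (2 cuts) → $35 − $10 = $25.

25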